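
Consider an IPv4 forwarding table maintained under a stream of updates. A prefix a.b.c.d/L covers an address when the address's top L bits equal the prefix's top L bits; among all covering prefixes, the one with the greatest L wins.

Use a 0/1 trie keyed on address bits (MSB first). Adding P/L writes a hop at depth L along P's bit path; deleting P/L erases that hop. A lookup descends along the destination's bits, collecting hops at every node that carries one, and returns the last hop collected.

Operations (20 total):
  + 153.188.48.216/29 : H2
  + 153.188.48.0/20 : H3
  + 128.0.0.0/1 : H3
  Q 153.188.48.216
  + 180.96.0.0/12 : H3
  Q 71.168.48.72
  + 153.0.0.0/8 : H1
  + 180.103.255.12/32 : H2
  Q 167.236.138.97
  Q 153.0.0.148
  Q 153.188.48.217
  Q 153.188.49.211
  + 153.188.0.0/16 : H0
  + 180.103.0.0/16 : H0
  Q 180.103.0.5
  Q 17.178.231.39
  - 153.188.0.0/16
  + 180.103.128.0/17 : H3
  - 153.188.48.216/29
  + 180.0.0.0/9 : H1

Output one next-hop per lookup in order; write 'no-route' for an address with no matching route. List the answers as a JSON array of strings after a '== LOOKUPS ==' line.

Apply in order:
  + 153.188.48.216/29 (H2) depth=29
  + 153.188.48.0/20 (H3) depth=20
  + 128.0.0.0/1 (H3) depth=1
  lookup 153.188.48.216: bits 10011001101111000011000011011 walk d0:-→d1:H3→d2:-→d3:-→d4:-→d5:-→d6:-→d7:-→d8:-→d9:-→d10:-→d11:-→d12:-→d13:-→d14:-→d15:-→d16:-→d17:-→d18:-→d19:-→d20:H3→d21:-→d22:-→d23:-→d24:-→d25:-→d26:-→d27:-→d28:-→d29:H2 -> H2
  + 180.96.0.0/12 (H3) depth=12
  lookup 71.168.48.72: bits ε walk d0:- -> no-route
  + 153.0.0.0/8 (H1) depth=8
  + 180.103.255.12/32 (H2) depth=32
  lookup 167.236.138.97: bits 101 walk d0:-→d1:H3→d2:-→d3:- -> H3
  lookup 153.0.0.148: bits 10011001 walk d0:-→d1:H3→d2:-→d3:-→d4:-→d5:-→d6:-→d7:-→d8:H1 -> H1
  lookup 153.188.48.217: bits 10011001101111000011000011011 walk d0:-→d1:H3→d2:-→d3:-→d4:-→d5:-→d6:-→d7:-→d8:H1→d9:-→d10:-→d11:-→d12:-→d13:-→d14:-→d15:-→d16:-→d17:-→d18:-→d19:-→d20:H3→d21:-→d22:-→d23:-→d24:-→d25:-→d26:-→d27:-→d28:-→d29:H2 -> H2
  lookup 153.188.49.211: bits 10011001101111000011000 walk d0:-→d1:H3→d2:-→d3:-→d4:-→d5:-→d6:-→d7:-→d8:H1→d9:-→d10:-→d11:-→d12:-→d13:-→d14:-→d15:-→d16:-→d17:-→d18:-→d19:-→d20:H3→d21:-→d22:-→d23:- -> H3
  + 153.188.0.0/16 (H0) depth=16
  + 180.103.0.0/16 (H0) depth=16
  lookup 180.103.0.5: bits 1011010001100111 walk d0:-→d1:H3→d2:-→d3:-→d4:-→d5:-→d6:-→d7:-→d8:-→d9:-→d10:-→d11:-→d12:H3→d13:-→d14:-→d15:-→d16:H0 -> H0
  lookup 17.178.231.39: bits ε walk d0:- -> no-route
  - 153.188.0.0/16 clear@16
  + 180.103.128.0/17 (H3) depth=17
  - 153.188.48.216/29 clear@29
  + 180.0.0.0/9 (H1) depth=9

== LOOKUPS ==
["H2","no-route","H3","H1","H2","H3","H0","no-route"]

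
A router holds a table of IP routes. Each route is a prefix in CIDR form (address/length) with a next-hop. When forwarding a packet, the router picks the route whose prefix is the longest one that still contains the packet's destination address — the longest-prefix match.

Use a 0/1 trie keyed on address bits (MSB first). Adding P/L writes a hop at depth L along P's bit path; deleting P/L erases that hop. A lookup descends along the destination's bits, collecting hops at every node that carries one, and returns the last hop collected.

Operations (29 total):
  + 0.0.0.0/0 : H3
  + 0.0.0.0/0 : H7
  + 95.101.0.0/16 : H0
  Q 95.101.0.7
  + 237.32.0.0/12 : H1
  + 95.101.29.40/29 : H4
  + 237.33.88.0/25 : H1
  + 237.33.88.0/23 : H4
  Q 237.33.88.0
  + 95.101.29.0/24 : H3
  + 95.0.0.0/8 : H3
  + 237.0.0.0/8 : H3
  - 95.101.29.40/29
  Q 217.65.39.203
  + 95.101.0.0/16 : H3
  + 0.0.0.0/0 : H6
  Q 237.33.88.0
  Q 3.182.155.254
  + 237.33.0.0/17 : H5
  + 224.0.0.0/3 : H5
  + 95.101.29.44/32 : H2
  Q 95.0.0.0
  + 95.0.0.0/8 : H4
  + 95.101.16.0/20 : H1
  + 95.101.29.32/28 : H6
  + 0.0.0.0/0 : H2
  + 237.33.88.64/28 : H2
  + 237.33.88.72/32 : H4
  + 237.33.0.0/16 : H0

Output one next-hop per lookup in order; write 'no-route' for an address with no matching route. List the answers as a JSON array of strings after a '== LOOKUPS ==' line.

Process each operation:
  + 0.0.0.0/0 (H3) depth=0
  + 0.0.0.0/0 (H7) depth=0
  + 95.101.0.0/16 (H0) depth=16
  ? 95.101.0.7  path d0:H7→d1:-→d2:-→d3:-→d4:-→d5:-→d6:-→d7:-→d8:-→d9:-→d10:-→d11:-→d12:-→d13:-→d14:-→d15:-→d16:H0  best=H0
  + 237.32.0.0/12 (H1) depth=12
  + 95.101.29.40/29 (H4) depth=29
  + 237.33.88.0/25 (H1) depth=25
  + 237.33.88.0/23 (H4) depth=23
  ? 237.33.88.0  path d0:H7→d1:-→d2:-→d3:-→d4:-→d5:-→d6:-→d7:-→d8:-→d9:-→d10:-→d11:-→d12:H1→d13:-→d14:-→d15:-→d16:-→d17:-→d18:-→d19:-→d20:-→d21:-→d22:-→d23:H4→d24:-→d25:H1  best=H1
  + 95.101.29.0/24 (H3) depth=24
  + 95.0.0.0/8 (H3) depth=8
  + 237.0.0.0/8 (H3) depth=8
  - 95.101.29.40/29 clear@29
  ? 217.65.39.203  path d0:H7→d1:-→d2:-  best=H7
  + 95.101.0.0/16 (H3) depth=16
  + 0.0.0.0/0 (H6) depth=0
  ? 237.33.88.0  path d0:H6→d1:-→d2:-→d3:-→d4:-→d5:-→d6:-→d7:-→d8:H3→d9:-→d10:-→d11:-→d12:H1→d13:-→d14:-→d15:-→d16:-→d17:-→d18:-→d19:-→d20:-→d21:-→d22:-→d23:H4→d24:-→d25:H1  best=H1
  ? 3.182.155.254  path d0:H6→d1:-  best=H6
  + 237.33.0.0/17 (H5) depth=17
  + 224.0.0.0/3 (H5) depth=3
  + 95.101.29.44/32 (H2) depth=32
  ? 95.0.0.0  path d0:H6→d1:-→d2:-→d3:-→d4:-→d5:-→d6:-→d7:-→d8:H3→d9:-  best=H3
  + 95.0.0.0/8 (H4) depth=8
  + 95.101.16.0/20 (H1) depth=20
  + 95.101.29.32/28 (H6) depth=28
  + 0.0.0.0/0 (H2) depth=0
  + 237.33.88.64/28 (H2) depth=28
  + 237.33.88.72/32 (H4) depth=32
  + 237.33.0.0/16 (H0) depth=16

== LOOKUPS ==
["H0","H1","H7","H1","H6","H3"]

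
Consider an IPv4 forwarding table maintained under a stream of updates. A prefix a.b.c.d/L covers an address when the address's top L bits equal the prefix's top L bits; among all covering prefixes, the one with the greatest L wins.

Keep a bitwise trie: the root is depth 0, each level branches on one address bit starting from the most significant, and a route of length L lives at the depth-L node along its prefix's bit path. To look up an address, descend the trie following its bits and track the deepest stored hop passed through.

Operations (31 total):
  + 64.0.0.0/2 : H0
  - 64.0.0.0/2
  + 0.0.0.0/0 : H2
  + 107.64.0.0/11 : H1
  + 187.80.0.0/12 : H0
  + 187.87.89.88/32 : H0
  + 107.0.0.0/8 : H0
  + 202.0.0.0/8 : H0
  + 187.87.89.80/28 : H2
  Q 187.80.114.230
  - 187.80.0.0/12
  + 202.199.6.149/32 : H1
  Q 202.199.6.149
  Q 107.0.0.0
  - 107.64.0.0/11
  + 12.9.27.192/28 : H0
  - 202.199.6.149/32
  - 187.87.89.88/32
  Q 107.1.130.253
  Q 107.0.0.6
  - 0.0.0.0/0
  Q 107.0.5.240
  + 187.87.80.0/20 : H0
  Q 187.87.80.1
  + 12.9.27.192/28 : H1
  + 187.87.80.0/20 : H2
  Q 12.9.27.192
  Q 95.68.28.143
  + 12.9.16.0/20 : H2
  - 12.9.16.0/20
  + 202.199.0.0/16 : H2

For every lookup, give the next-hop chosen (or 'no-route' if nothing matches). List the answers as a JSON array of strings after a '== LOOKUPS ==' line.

Trace:
  add 64.0.0.0/2 -> H0 at depth 2
  del 64.0.0.0/2 (clear depth 2)
  add 0.0.0.0/0 -> H2 at depth 0
  add 107.64.0.0/11 -> H1 at depth 11
  add 187.80.0.0/12 -> H0 at depth 12
  add 187.87.89.88/32 -> H0 at depth 32
  add 107.0.0.0/8 -> H0 at depth 8
  add 202.0.0.0/8 -> H0 at depth 8
  add 187.87.89.80/28 -> H2 at depth 28
  ? 187.80.114.230  path d0:H2→d1:-→d2:-→d3:-→d4:-→d5:-→d6:-→d7:-→d8:-→d9:-→d10:-→d11:-→d12:H0→d13:-  best=H0
  del 187.80.0.0/12 (clear depth 12)
  add 202.199.6.149/32 -> H1 at depth 32
  ? 202.199.6.149  path d0:H2→d1:-→d2:-→d3:-→d4:-→d5:-→d6:-→d7:-→d8:H0→d9:-→d10:-→d11:-→d12:-→d13:-→d14:-→d15:-→d16:-→d17:-→d18:-→d19:-→d20:-→d21:-→d22:-→d23:-→d24:-→d25:-→d26:-→d27:-→d28:-→d29:-→d30:-→d31:-→d32:H1  best=H1
  ? 107.0.0.0  path d0:H2→d1:-→d2:-→d3:-→d4:-→d5:-→d6:-→d7:-→d8:H0→d9:-  best=H0
  del 107.64.0.0/11 (clear depth 11)
  add 12.9.27.192/28 -> H0 at depth 28
  del 202.199.6.149/32 (clear depth 32)
  del 187.87.89.88/32 (clear depth 32)
  ? 107.1.130.253  path d0:H2→d1:-→d2:-→d3:-→d4:-→d5:-→d6:-→d7:-→d8:H0→d9:-  best=H0
  ? 107.0.0.6  path d0:H2→d1:-→d2:-→d3:-→d4:-→d5:-→d6:-→d7:-→d8:H0→d9:-  best=H0
  del 0.0.0.0/0 (clear depth 0)
  ? 107.0.5.240  path d0:-→d1:-→d2:-→d3:-→d4:-→d5:-→d6:-→d7:-→d8:H0→d9:-  best=H0
  add 187.87.80.0/20 -> H0 at depth 20
  ? 187.87.80.1  path d0:-→d1:-→d2:-→d3:-→d4:-→d5:-→d6:-→d7:-→d8:-→d9:-→d10:-→d11:-→d12:-→d13:-→d14:-→d15:-→d16:-→d17:-→d18:-→d19:-→d20:H0  best=H0
  add 12.9.27.192/28 -> H1 at depth 28
  add 187.87.80.0/20 -> H2 at depth 20
  ? 12.9.27.192  path d0:-→d1:-→d2:-→d3:-→d4:-→d5:-→d6:-→d7:-→d8:-→d9:-→d10:-→d11:-→d12:-→d13:-→d14:-→d15:-→d16:-→d17:-→d18:-→d19:-→d20:-→d21:-→d22:-→d23:-→d24:-→d25:-→d26:-→d27:-→d28:H1  best=H1
  ? 95.68.28.143  path d0:-→d1:-→d2:-  best=no-route
  add 12.9.16.0/20 -> H2 at depth 20
  del 12.9.16.0/20 (clear depth 20)
  add 202.199.0.0/16 -> H2 at depth 16

== LOOKUPS ==
["H0","H1","H0","H0","H0","H0","H0","H1","no-route"]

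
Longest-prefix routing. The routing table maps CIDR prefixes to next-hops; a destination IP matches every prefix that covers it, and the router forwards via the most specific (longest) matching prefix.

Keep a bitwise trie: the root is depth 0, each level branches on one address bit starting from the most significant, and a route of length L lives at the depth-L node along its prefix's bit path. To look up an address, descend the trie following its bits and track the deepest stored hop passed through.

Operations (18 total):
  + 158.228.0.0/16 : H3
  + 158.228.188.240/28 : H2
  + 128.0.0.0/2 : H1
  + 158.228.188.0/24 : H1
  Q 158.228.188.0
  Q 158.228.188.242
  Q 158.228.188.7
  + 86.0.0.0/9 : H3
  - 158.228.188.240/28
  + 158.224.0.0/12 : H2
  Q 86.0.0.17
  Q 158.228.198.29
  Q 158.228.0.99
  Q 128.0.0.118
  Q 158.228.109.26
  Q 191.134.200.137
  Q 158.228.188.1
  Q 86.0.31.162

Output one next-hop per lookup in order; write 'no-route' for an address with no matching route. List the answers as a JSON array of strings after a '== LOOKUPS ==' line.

Trace:
  + 158.228.0.0/16 (H3) depth=16
  + 158.228.188.240/28 (H2) depth=28
  + 128.0.0.0/2 (H1) depth=2
  + 158.228.188.0/24 (H1) depth=24
  ? 158.228.188.0  path d0:-→d1:-→d2:H1→d3:-→d4:-→d5:-→d6:-→d7:-→d8:-→d9:-→d10:-→d11:-→d12:-→d13:-→d14:-→d15:-→d16:H3→d17:-→d18:-→d19:-→d20:-→d21:-→d22:-→d23:-→d24:H1  best=H1
  ? 158.228.188.242  path d0:-→d1:-→d2:H1→d3:-→d4:-→d5:-→d6:-→d7:-→d8:-→d9:-→d10:-→d11:-→d12:-→d13:-→d14:-→d15:-→d16:H3→d17:-→d18:-→d19:-→d20:-→d21:-→d22:-→d23:-→d24:H1→d25:-→d26:-→d27:-→d28:H2  best=H2
  ? 158.228.188.7  path d0:-→d1:-→d2:H1→d3:-→d4:-→d5:-→d6:-→d7:-→d8:-→d9:-→d10:-→d11:-→d12:-→d13:-→d14:-→d15:-→d16:H3→d17:-→d18:-→d19:-→d20:-→d21:-→d22:-→d23:-→d24:H1  best=H1
  + 86.0.0.0/9 (H3) depth=9
  del 158.228.188.240/28 (clear depth 28)
  + 158.224.0.0/12 (H2) depth=12
  ? 86.0.0.17  path d0:-→d1:-→d2:-→d3:-→d4:-→d5:-→d6:-→d7:-→d8:-→d9:H3  best=H3
  ? 158.228.198.29  path d0:-→d1:-→d2:H1→d3:-→d4:-→d5:-→d6:-→d7:-→d8:-→d9:-→d10:-→d11:-→d12:H2→d13:-→d14:-→d15:-→d16:H3→d17:-  best=H3
  ? 158.228.0.99  path d0:-→d1:-→d2:H1→d3:-→d4:-→d5:-→d6:-→d7:-→d8:-→d9:-→d10:-→d11:-→d12:H2→d13:-→d14:-→d15:-→d16:H3  best=H3
  ? 128.0.0.118  path d0:-→d1:-→d2:H1→d3:-  best=H1
  ? 158.228.109.26  path d0:-→d1:-→d2:H1→d3:-→d4:-→d5:-→d6:-→d7:-→d8:-→d9:-→d10:-→d11:-→d12:H2→d13:-→d14:-→d15:-→d16:H3  best=H3
  ? 191.134.200.137  path d0:-→d1:-→d2:H1  best=H1
  ? 158.228.188.1  path d0:-→d1:-→d2:H1→d3:-→d4:-→d5:-→d6:-→d7:-→d8:-→d9:-→d10:-→d11:-→d12:H2→d13:-→d14:-→d15:-→d16:H3→d17:-→d18:-→d19:-→d20:-→d21:-→d22:-→d23:-→d24:H1  best=H1
  ? 86.0.31.162  path d0:-→d1:-→d2:-→d3:-→d4:-→d5:-→d6:-→d7:-→d8:-→d9:H3  best=H3

== LOOKUPS ==
["H1","H2","H1","H3","H3","H3","H1","H3","H1","H1","H3"]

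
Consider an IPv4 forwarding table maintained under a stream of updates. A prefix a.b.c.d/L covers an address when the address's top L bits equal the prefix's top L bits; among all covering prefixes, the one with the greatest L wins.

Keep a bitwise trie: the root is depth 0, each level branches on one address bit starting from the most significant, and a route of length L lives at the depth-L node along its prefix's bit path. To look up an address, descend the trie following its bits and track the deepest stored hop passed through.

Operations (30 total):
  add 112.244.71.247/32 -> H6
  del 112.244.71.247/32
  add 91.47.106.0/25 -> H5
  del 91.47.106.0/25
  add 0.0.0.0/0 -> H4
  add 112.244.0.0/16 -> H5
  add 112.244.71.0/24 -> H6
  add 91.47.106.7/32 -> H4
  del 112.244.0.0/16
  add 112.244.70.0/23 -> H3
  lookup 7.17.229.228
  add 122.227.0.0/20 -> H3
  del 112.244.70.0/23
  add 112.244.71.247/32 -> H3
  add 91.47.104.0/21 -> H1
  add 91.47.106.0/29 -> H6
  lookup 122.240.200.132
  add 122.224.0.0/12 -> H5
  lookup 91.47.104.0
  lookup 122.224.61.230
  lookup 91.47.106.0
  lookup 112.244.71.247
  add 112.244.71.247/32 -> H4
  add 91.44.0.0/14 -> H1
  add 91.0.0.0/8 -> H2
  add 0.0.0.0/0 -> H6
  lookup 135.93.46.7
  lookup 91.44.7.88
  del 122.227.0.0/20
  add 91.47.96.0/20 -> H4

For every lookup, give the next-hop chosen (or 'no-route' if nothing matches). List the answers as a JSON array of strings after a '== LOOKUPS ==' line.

Trace:
  + 112.244.71.247/32 (H6) depth=32
  - 112.244.71.247/32 clear@32
  + 91.47.106.0/25 (H5) depth=25
  - 91.47.106.0/25 clear@25
  + 0.0.0.0/0 (H4) depth=0
  + 112.244.0.0/16 (H5) depth=16
  + 112.244.71.0/24 (H6) depth=24
  + 91.47.106.7/32 (H4) depth=32
  - 112.244.0.0/16 clear@16
  + 112.244.70.0/23 (H3) depth=23
  lookup 7.17.229.228: bits 0 walk d0:H4→d1:- -> H4
  + 122.227.0.0/20 (H3) depth=20
  - 112.244.70.0/23 clear@23
  + 112.244.71.247/32 (H3) depth=32
  + 91.47.104.0/21 (H1) depth=21
  + 91.47.106.0/29 (H6) depth=29
  lookup 122.240.200.132: bits 01111010111 walk d0:H4→d1:-→d2:-→d3:-→d4:-→d5:-→d6:-→d7:-→d8:-→d9:-→d10:-→d11:- -> H4
  + 122.224.0.0/12 (H5) depth=12
  lookup 91.47.104.0: bits 0101101100101111011010 walk d0:H4→d1:-→d2:-→d3:-→d4:-→d5:-→d6:-→d7:-→d8:-→d9:-→d10:-→d11:-→d12:-→d13:-→d14:-→d15:-→d16:-→d17:-→d18:-→d19:-→d20:-→d21:H1→d22:- -> H1
  lookup 122.224.61.230: bits 01111010111000 walk d0:H4→d1:-→d2:-→d3:-→d4:-→d5:-→d6:-→d7:-→d8:-→d9:-→d10:-→d11:-→d12:H5→d13:-→d14:- -> H5
  lookup 91.47.106.0: bits 01011011001011110110101000000 walk d0:H4→d1:-→d2:-→d3:-→d4:-→d5:-→d6:-→d7:-→d8:-→d9:-→d10:-→d11:-→d12:-→d13:-→d14:-→d15:-→d16:-→d17:-→d18:-→d19:-→d20:-→d21:H1→d22:-→d23:-→d24:-→d25:-→d26:-→d27:-→d28:-→d29:H6 -> H6
  lookup 112.244.71.247: bits 01110000111101000100011111110111 walk d0:H4→d1:-→d2:-→d3:-→d4:-→d5:-→d6:-→d7:-→d8:-→d9:-→d10:-→d11:-→d12:-→d13:-→d14:-→d15:-→d16:-→d17:-→d18:-→d19:-→d20:-→d21:-→d22:-→d23:-→d24:H6→d25:-→d26:-→d27:-→d28:-→d29:-→d30:-→d31:-→d32:H3 -> H3
  + 112.244.71.247/32 (H4) depth=32
  + 91.44.0.0/14 (H1) depth=14
  + 91.0.0.0/8 (H2) depth=8
  + 0.0.0.0/0 (H6) depth=0
  lookup 135.93.46.7: bits ε walk d0:H6 -> H6
  lookup 91.44.7.88: bits 01011011001011 walk d0:H6→d1:-→d2:-→d3:-→d4:-→d5:-→d6:-→d7:-→d8:H2→d9:-→d10:-→d11:-→d12:-→d13:-→d14:H1 -> H1
  - 122.227.0.0/20 clear@20
  + 91.47.96.0/20 (H4) depth=20

== LOOKUPS ==
["H4","H4","H1","H5","H6","H3","H6","H1"]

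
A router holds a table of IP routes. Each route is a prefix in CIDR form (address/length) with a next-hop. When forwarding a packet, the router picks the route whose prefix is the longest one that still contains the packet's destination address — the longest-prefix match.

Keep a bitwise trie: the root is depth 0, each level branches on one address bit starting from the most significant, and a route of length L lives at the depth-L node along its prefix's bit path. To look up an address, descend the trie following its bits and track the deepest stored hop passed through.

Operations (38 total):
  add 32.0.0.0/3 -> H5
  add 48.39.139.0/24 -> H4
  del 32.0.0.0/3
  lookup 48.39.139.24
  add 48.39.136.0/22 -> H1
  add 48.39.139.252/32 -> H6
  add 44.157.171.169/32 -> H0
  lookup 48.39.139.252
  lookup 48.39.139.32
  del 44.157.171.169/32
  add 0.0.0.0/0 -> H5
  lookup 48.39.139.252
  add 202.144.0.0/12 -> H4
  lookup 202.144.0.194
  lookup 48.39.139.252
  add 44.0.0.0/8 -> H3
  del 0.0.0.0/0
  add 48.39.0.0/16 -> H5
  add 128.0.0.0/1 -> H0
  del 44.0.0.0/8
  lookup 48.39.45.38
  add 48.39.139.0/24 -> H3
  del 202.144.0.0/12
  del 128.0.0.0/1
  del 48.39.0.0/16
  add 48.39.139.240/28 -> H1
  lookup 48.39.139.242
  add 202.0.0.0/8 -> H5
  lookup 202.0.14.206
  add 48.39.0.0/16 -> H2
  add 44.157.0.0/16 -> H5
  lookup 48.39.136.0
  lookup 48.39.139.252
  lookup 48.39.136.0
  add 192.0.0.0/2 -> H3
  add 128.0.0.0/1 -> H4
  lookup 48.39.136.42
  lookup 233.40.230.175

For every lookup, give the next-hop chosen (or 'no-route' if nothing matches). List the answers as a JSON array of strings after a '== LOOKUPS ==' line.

Apply in order:
  add 32.0.0.0/3 -> H5 at depth 3
  add 48.39.139.0/24 -> H4 at depth 24
  - 32.0.0.0/3 clear@3
  ? 48.39.139.24  path d0:-→d1:-→d2:-→d3:-→d4:-→d5:-→d6:-→d7:-→d8:-→d9:-→d10:-→d11:-→d12:-→d13:-→d14:-→d15:-→d16:-→d17:-→d18:-→d19:-→d20:-→d21:-→d22:-→d23:-→d24:H4  best=H4
  add 48.39.136.0/22 -> H1 at depth 22
  add 48.39.139.252/32 -> H6 at depth 32
  add 44.157.171.169/32 -> H0 at depth 32
  ? 48.39.139.252  path d0:-→d1:-→d2:-→d3:-→d4:-→d5:-→d6:-→d7:-→d8:-→d9:-→d10:-→d11:-→d12:-→d13:-→d14:-→d15:-→d16:-→d17:-→d18:-→d19:-→d20:-→d21:-→d22:H1→d23:-→d24:H4→d25:-→d26:-→d27:-→d28:-→d29:-→d30:-→d31:-→d32:H6  best=H6
  ? 48.39.139.32  path d0:-→d1:-→d2:-→d3:-→d4:-→d5:-→d6:-→d7:-→d8:-→d9:-→d10:-→d11:-→d12:-→d13:-→d14:-→d15:-→d16:-→d17:-→d18:-→d19:-→d20:-→d21:-→d22:H1→d23:-→d24:H4  best=H4
  - 44.157.171.169/32 clear@32
  add 0.0.0.0/0 -> H5 at depth 0
  ? 48.39.139.252  path d0:H5→d1:-→d2:-→d3:-→d4:-→d5:-→d6:-→d7:-→d8:-→d9:-→d10:-→d11:-→d12:-→d13:-→d14:-→d15:-→d16:-→d17:-→d18:-→d19:-→d20:-→d21:-→d22:H1→d23:-→d24:H4→d25:-→d26:-→d27:-→d28:-→d29:-→d30:-→d31:-→d32:H6  best=H6
  add 202.144.0.0/12 -> H4 at depth 12
  ? 202.144.0.194  path d0:H5→d1:-→d2:-→d3:-→d4:-→d5:-→d6:-→d7:-→d8:-→d9:-→d10:-→d11:-→d12:H4  best=H4
  ? 48.39.139.252  path d0:H5→d1:-→d2:-→d3:-→d4:-→d5:-→d6:-→d7:-→d8:-→d9:-→d10:-→d11:-→d12:-→d13:-→d14:-→d15:-→d16:-→d17:-→d18:-→d19:-→d20:-→d21:-→d22:H1→d23:-→d24:H4→d25:-→d26:-→d27:-→d28:-→d29:-→d30:-→d31:-→d32:H6  best=H6
  add 44.0.0.0/8 -> H3 at depth 8
  - 0.0.0.0/0 clear@0
  add 48.39.0.0/16 -> H5 at depth 16
  add 128.0.0.0/1 -> H0 at depth 1
  - 44.0.0.0/8 clear@8
  ? 48.39.45.38  path d0:-→d1:-→d2:-→d3:-→d4:-→d5:-→d6:-→d7:-→d8:-→d9:-→d10:-→d11:-→d12:-→d13:-→d14:-→d15:-→d16:H5  best=H5
  add 48.39.139.0/24 -> H3 at depth 24
  - 202.144.0.0/12 clear@12
  - 128.0.0.0/1 clear@1
  - 48.39.0.0/16 clear@16
  add 48.39.139.240/28 -> H1 at depth 28
  ? 48.39.139.242  path d0:-→d1:-→d2:-→d3:-→d4:-→d5:-→d6:-→d7:-→d8:-→d9:-→d10:-→d11:-→d12:-→d13:-→d14:-→d15:-→d16:-→d17:-→d18:-→d19:-→d20:-→d21:-→d22:H1→d23:-→d24:H3→d25:-→d26:-→d27:-→d28:H1  best=H1
  add 202.0.0.0/8 -> H5 at depth 8
  ? 202.0.14.206  path d0:-→d1:-→d2:-→d3:-→d4:-→d5:-→d6:-→d7:-→d8:H5  best=H5
  add 48.39.0.0/16 -> H2 at depth 16
  add 44.157.0.0/16 -> H5 at depth 16
  ? 48.39.136.0  path d0:-→d1:-→d2:-→d3:-→d4:-→d5:-→d6:-→d7:-→d8:-→d9:-→d10:-→d11:-→d12:-→d13:-→d14:-→d15:-→d16:H2→d17:-→d18:-→d19:-→d20:-→d21:-→d22:H1  best=H1
  ? 48.39.139.252  path d0:-→d1:-→d2:-→d3:-→d4:-→d5:-→d6:-→d7:-→d8:-→d9:-→d10:-→d11:-→d12:-→d13:-→d14:-→d15:-→d16:H2→d17:-→d18:-→d19:-→d20:-→d21:-→d22:H1→d23:-→d24:H3→d25:-→d26:-→d27:-→d28:H1→d29:-→d30:-→d31:-→d32:H6  best=H6
  ? 48.39.136.0  path d0:-→d1:-→d2:-→d3:-→d4:-→d5:-→d6:-→d7:-→d8:-→d9:-→d10:-→d11:-→d12:-→d13:-→d14:-→d15:-→d16:H2→d17:-→d18:-→d19:-→d20:-→d21:-→d22:H1  best=H1
  add 192.0.0.0/2 -> H3 at depth 2
  add 128.0.0.0/1 -> H4 at depth 1
  ? 48.39.136.42  path d0:-→d1:-→d2:-→d3:-→d4:-→d5:-→d6:-→d7:-→d8:-→d9:-→d10:-→d11:-→d12:-→d13:-→d14:-→d15:-→d16:H2→d17:-→d18:-→d19:-→d20:-→d21:-→d22:H1  best=H1
  ? 233.40.230.175  path d0:-→d1:H4→d2:H3  best=H3

== LOOKUPS ==
["H4","H6","H4","H6","H4","H6","H5","H1","H5","H1","H6","H1","H1","H3"]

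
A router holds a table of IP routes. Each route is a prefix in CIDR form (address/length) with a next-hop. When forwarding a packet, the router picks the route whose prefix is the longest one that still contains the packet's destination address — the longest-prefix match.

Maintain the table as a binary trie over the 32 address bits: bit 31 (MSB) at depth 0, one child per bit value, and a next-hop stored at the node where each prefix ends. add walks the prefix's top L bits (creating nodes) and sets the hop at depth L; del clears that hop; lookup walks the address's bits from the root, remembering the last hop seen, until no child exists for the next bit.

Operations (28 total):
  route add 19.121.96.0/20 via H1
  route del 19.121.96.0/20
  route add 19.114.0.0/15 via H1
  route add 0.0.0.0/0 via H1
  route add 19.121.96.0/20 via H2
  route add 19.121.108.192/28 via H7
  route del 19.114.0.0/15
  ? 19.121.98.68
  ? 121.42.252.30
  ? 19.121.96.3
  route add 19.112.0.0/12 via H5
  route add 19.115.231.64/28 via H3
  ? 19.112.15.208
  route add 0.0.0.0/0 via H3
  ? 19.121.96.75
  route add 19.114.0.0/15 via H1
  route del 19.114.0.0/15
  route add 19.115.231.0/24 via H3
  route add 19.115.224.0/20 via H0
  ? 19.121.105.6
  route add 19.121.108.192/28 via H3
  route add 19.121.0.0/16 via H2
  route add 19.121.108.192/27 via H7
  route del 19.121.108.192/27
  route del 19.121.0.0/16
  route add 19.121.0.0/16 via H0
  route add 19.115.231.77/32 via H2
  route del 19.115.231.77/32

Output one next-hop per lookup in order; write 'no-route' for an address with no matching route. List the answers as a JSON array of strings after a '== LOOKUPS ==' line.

Apply in order:
  add 19.121.96.0/20 -> H1 at depth 20
  - 19.121.96.0/20 clear@20
  add 19.114.0.0/15 -> H1 at depth 15
  add 0.0.0.0/0 -> H1 at depth 0
  add 19.121.96.0/20 -> H2 at depth 20
  add 19.121.108.192/28 -> H7 at depth 28
  - 19.114.0.0/15 clear@15
  Q 19.121.98.68: descend 00010011011110010110 ; hops seen [H1,H2] ; pick H2
  Q 121.42.252.30: descend 0 ; hops seen [H1] ; pick H1
  Q 19.121.96.3: descend 00010011011110010110 ; hops seen [H1,H2] ; pick H2
  add 19.112.0.0/12 -> H5 at depth 12
  add 19.115.231.64/28 -> H3 at depth 28
  Q 19.112.15.208: descend 00010011011100 ; hops seen [H1,H5] ; pick H5
  add 0.0.0.0/0 -> H3 at depth 0
  Q 19.121.96.75: descend 00010011011110010110 ; hops seen [H3,H5,H2] ; pick H2
  add 19.114.0.0/15 -> H1 at depth 15
  - 19.114.0.0/15 clear@15
  add 19.115.231.0/24 -> H3 at depth 24
  add 19.115.224.0/20 -> H0 at depth 20
  Q 19.121.105.6: descend 000100110111100101101 ; hops seen [H3,H5,H2] ; pick H2
  add 19.121.108.192/28 -> H3 at depth 28
  add 19.121.0.0/16 -> H2 at depth 16
  add 19.121.108.192/27 -> H7 at depth 27
  - 19.121.108.192/27 clear@27
  - 19.121.0.0/16 clear@16
  add 19.121.0.0/16 -> H0 at depth 16
  add 19.115.231.77/32 -> H2 at depth 32
  - 19.115.231.77/32 clear@32

== LOOKUPS ==
["H2","H1","H2","H5","H2","H2"]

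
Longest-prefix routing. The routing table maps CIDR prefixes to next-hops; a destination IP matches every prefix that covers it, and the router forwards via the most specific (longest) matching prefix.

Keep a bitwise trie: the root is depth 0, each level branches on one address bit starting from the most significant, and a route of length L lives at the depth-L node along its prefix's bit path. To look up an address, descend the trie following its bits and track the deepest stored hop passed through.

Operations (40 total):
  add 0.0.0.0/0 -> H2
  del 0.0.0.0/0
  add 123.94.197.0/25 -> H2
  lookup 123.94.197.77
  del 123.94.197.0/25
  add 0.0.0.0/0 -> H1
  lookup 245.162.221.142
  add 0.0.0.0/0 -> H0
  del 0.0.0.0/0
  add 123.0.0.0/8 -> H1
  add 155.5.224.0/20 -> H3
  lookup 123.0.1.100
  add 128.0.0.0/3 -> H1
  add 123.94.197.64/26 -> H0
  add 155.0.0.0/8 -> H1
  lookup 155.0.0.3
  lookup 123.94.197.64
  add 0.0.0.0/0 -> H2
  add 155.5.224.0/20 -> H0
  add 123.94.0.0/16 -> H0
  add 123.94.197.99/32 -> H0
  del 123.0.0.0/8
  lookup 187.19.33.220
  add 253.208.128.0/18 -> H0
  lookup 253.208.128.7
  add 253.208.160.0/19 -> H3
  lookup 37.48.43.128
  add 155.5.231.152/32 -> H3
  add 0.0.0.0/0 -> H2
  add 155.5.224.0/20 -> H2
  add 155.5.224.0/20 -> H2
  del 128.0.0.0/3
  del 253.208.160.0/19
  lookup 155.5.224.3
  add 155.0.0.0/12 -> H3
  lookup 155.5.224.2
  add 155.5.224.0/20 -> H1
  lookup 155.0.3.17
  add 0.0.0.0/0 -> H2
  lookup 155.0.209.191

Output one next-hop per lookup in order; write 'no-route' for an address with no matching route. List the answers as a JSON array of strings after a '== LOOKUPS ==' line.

Apply in order:
  add 0.0.0.0/0 -> H2 at depth 0
  - 0.0.0.0/0 clear@0
  add 123.94.197.0/25 -> H2 at depth 25
  lookup 123.94.197.77: bits 0111101101011110110001010 walk d0:-→d1:-→d2:-→d3:-→d4:-→d5:-→d6:-→d7:-→d8:-→d9:-→d10:-→d11:-→d12:-→d13:-→d14:-→d15:-→d16:-→d17:-→d18:-→d19:-→d20:-→d21:-→d22:-→d23:-→d24:-→d25:H2 -> H2
  - 123.94.197.0/25 clear@25
  add 0.0.0.0/0 -> H1 at depth 0
  lookup 245.162.221.142: bits ε walk d0:H1 -> H1
  add 0.0.0.0/0 -> H0 at depth 0
  - 0.0.0.0/0 clear@0
  add 123.0.0.0/8 -> H1 at depth 8
  add 155.5.224.0/20 -> H3 at depth 20
  lookup 123.0.1.100: bits 011110110 walk d0:-→d1:-→d2:-→d3:-→d4:-→d5:-→d6:-→d7:-→d8:H1→d9:- -> H1
  add 128.0.0.0/3 -> H1 at depth 3
  add 123.94.197.64/26 -> H0 at depth 26
  add 155.0.0.0/8 -> H1 at depth 8
  lookup 155.0.0.3: bits 1001101100000 walk d0:-→d1:-→d2:-→d3:H1→d4:-→d5:-→d6:-→d7:-→d8:H1→d9:-→d10:-→d11:-→d12:-→d13:- -> H1
  lookup 123.94.197.64: bits 01111011010111101100010101 walk d0:-→d1:-→d2:-→d3:-→d4:-→d5:-→d6:-→d7:-→d8:H1→d9:-→d10:-→d11:-→d12:-→d13:-→d14:-→d15:-→d16:-→d17:-→d18:-→d19:-→d20:-→d21:-→d22:-→d23:-→d24:-→d25:-→d26:H0 -> H0
  add 0.0.0.0/0 -> H2 at depth 0
  add 155.5.224.0/20 -> H0 at depth 20
  add 123.94.0.0/16 -> H0 at depth 16
  add 123.94.197.99/32 -> H0 at depth 32
  - 123.0.0.0/8 clear@8
  lookup 187.19.33.220: bits 10 walk d0:H2→d1:-→d2:- -> H2
  add 253.208.128.0/18 -> H0 at depth 18
  lookup 253.208.128.7: bits 111111011101000010 walk d0:H2→d1:-→d2:-→d3:-→d4:-→d5:-→d6:-→d7:-→d8:-→d9:-→d10:-→d11:-→d12:-→d13:-→d14:-→d15:-→d16:-→d17:-→d18:H0 -> H0
  add 253.208.160.0/19 -> H3 at depth 19
  lookup 37.48.43.128: bits 0 walk d0:H2→d1:- -> H2
  add 155.5.231.152/32 -> H3 at depth 32
  add 0.0.0.0/0 -> H2 at depth 0
  add 155.5.224.0/20 -> H2 at depth 20
  add 155.5.224.0/20 -> H2 at depth 20
  - 128.0.0.0/3 clear@3
  - 253.208.160.0/19 clear@19
  lookup 155.5.224.3: bits 100110110000010111100 walk d0:H2→d1:-→d2:-→d3:-→d4:-→d5:-→d6:-→d7:-→d8:H1→d9:-→d10:-→d11:-→d12:-→d13:-→d14:-→d15:-→d16:-→d17:-→d18:-→d19:-→d20:H2→d21:- -> H2
  add 155.0.0.0/12 -> H3 at depth 12
  lookup 155.5.224.2: bits 100110110000010111100 walk d0:H2→d1:-→d2:-→d3:-→d4:-→d5:-→d6:-→d7:-→d8:H1→d9:-→d10:-→d11:-→d12:H3→d13:-→d14:-→d15:-→d16:-→d17:-→d18:-→d19:-→d20:H2→d21:- -> H2
  add 155.5.224.0/20 -> H1 at depth 20
  lookup 155.0.3.17: bits 1001101100000 walk d0:H2→d1:-→d2:-→d3:-→d4:-→d5:-→d6:-→d7:-→d8:H1→d9:-→d10:-→d11:-→d12:H3→d13:- -> H3
  add 0.0.0.0/0 -> H2 at depth 0
  lookup 155.0.209.191: bits 1001101100000 walk d0:H2→d1:-→d2:-→d3:-→d4:-→d5:-→d6:-→d7:-→d8:H1→d9:-→d10:-→d11:-→d12:H3→d13:- -> H3

== LOOKUPS ==
["H2","H1","H1","H1","H0","H2","H0","H2","H2","H2","H3","H3"]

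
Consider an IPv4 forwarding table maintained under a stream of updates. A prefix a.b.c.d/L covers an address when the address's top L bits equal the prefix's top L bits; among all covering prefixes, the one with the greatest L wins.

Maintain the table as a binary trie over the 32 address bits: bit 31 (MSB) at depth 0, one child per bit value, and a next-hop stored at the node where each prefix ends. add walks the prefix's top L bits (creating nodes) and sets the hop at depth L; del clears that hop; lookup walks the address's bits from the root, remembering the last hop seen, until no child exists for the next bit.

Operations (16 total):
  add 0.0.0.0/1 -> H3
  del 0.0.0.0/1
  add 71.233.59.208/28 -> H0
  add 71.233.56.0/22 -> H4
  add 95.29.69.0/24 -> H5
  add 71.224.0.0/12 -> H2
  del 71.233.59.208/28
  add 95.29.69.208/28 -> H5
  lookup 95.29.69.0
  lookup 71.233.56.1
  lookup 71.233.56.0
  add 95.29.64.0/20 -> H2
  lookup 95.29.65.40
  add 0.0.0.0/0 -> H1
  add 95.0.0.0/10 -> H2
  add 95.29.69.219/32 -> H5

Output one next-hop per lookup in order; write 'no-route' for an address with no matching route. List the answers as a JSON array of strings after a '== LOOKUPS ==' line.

Trace:
  add 0.0.0.0/1 -> H3 at depth 1
  - 0.0.0.0/1 clear@1
  add 71.233.59.208/28 -> H0 at depth 28
  add 71.233.56.0/22 -> H4 at depth 22
  add 95.29.69.0/24 -> H5 at depth 24
  add 71.224.0.0/12 -> H2 at depth 12
  - 71.233.59.208/28 clear@28
  add 95.29.69.208/28 -> H5 at depth 28
  Q 95.29.69.0: descend 010111110001110101000101 ; hops seen [H5] ; pick H5
  Q 71.233.56.1: descend 0100011111101001001110 ; hops seen [H2,H4] ; pick H4
  Q 71.233.56.0: descend 0100011111101001001110 ; hops seen [H2,H4] ; pick H4
  add 95.29.64.0/20 -> H2 at depth 20
  Q 95.29.65.40: descend 010111110001110101000 ; hops seen [H2] ; pick H2
  add 0.0.0.0/0 -> H1 at depth 0
  add 95.0.0.0/10 -> H2 at depth 10
  add 95.29.69.219/32 -> H5 at depth 32

== LOOKUPS ==
["H5","H4","H4","H2"]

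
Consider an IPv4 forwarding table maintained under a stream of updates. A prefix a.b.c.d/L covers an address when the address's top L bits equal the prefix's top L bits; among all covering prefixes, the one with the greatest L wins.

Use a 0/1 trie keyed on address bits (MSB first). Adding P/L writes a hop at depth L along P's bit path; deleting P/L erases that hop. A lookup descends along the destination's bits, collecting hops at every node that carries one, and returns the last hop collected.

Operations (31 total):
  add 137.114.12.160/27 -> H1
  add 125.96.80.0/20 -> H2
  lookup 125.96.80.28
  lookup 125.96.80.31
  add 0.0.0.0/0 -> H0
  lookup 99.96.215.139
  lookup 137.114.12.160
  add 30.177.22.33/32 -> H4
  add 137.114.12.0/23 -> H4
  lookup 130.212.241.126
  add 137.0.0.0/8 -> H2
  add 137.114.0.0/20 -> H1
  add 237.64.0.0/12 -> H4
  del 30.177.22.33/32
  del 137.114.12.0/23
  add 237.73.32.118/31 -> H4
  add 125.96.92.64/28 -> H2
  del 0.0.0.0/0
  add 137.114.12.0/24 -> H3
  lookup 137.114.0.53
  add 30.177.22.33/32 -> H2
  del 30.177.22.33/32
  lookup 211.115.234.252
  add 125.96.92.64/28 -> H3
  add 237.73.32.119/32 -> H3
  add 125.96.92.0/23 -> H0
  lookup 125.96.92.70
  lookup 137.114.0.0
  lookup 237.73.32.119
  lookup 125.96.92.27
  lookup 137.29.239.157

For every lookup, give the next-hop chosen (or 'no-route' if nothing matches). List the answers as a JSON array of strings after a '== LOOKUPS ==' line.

Apply in order:
  + 137.114.12.160/27 (H1) depth=27
  + 125.96.80.0/20 (H2) depth=20
  lookup 125.96.80.28: bits 01111101011000000101 walk d0:-→d1:-→d2:-→d3:-→d4:-→d5:-→d6:-→d7:-→d8:-→d9:-→d10:-→d11:-→d12:-→d13:-→d14:-→d15:-→d16:-→d17:-→d18:-→d19:-→d20:H2 -> H2
  lookup 125.96.80.31: bits 01111101011000000101 walk d0:-→d1:-→d2:-→d3:-→d4:-→d5:-→d6:-→d7:-→d8:-→d9:-→d10:-→d11:-→d12:-→d13:-→d14:-→d15:-→d16:-→d17:-→d18:-→d19:-→d20:H2 -> H2
  + 0.0.0.0/0 (H0) depth=0
  lookup 99.96.215.139: bits 011 walk d0:H0→d1:-→d2:-→d3:- -> H0
  lookup 137.114.12.160: bits 100010010111001000001100101 walk d0:H0→d1:-→d2:-→d3:-→d4:-→d5:-→d6:-→d7:-→d8:-→d9:-→d10:-→d11:-→d12:-→d13:-→d14:-→d15:-→d16:-→d17:-→d18:-→d19:-→d20:-→d21:-→d22:-→d23:-→d24:-→d25:-→d26:-→d27:H1 -> H1
  + 30.177.22.33/32 (H4) depth=32
  + 137.114.12.0/23 (H4) depth=23
  lookup 130.212.241.126: bits 1000 walk d0:H0→d1:-→d2:-→d3:-→d4:- -> H0
  + 137.0.0.0/8 (H2) depth=8
  + 137.114.0.0/20 (H1) depth=20
  + 237.64.0.0/12 (H4) depth=12
  - 30.177.22.33/32 clear@32
  - 137.114.12.0/23 clear@23
  + 237.73.32.118/31 (H4) depth=31
  + 125.96.92.64/28 (H2) depth=28
  - 0.0.0.0/0 clear@0
  + 137.114.12.0/24 (H3) depth=24
  lookup 137.114.0.53: bits 10001001011100100000 walk d0:-→d1:-→d2:-→d3:-→d4:-→d5:-→d6:-→d7:-→d8:H2→d9:-→d10:-→d11:-→d12:-→d13:-→d14:-→d15:-→d16:-→d17:-→d18:-→d19:-→d20:H1 -> H1
  + 30.177.22.33/32 (H2) depth=32
  - 30.177.22.33/32 clear@32
  lookup 211.115.234.252: bits 11 walk d0:-→d1:-→d2:- -> no-route
  + 125.96.92.64/28 (H3) depth=28
  + 237.73.32.119/32 (H3) depth=32
  + 125.96.92.0/23 (H0) depth=23
  lookup 125.96.92.70: bits 0111110101100000010111000100 walk d0:-→d1:-→d2:-→d3:-→d4:-→d5:-→d6:-→d7:-→d8:-→d9:-→d10:-→d11:-→d12:-→d13:-→d14:-→d15:-→d16:-→d17:-→d18:-→d19:-→d20:H2→d21:-→d22:-→d23:H0→d24:-→d25:-→d26:-→d27:-→d28:H3 -> H3
  lookup 137.114.0.0: bits 10001001011100100000 walk d0:-→d1:-→d2:-→d3:-→d4:-→d5:-→d6:-→d7:-→d8:H2→d9:-→d10:-→d11:-→d12:-→d13:-→d14:-→d15:-→d16:-→d17:-→d18:-→d19:-→d20:H1 -> H1
  lookup 237.73.32.119: bits 11101101010010010010000001110111 walk d0:-→d1:-→d2:-→d3:-→d4:-→d5:-→d6:-→d7:-→d8:-→d9:-→d10:-→d11:-→d12:H4→d13:-→d14:-→d15:-→d16:-→d17:-→d18:-→d19:-→d20:-→d21:-→d22:-→d23:-→d24:-→d25:-→d26:-→d27:-→d28:-→d29:-→d30:-→d31:H4→d32:H3 -> H3
  lookup 125.96.92.27: bits 0111110101100000010111000 walk d0:-→d1:-→d2:-→d3:-→d4:-→d5:-→d6:-→d7:-→d8:-→d9:-→d10:-→d11:-→d12:-→d13:-→d14:-→d15:-→d16:-→d17:-→d18:-→d19:-→d20:H2→d21:-→d22:-→d23:H0→d24:-→d25:- -> H0
  lookup 137.29.239.157: bits 100010010 walk d0:-→d1:-→d2:-→d3:-→d4:-→d5:-→d6:-→d7:-→d8:H2→d9:- -> H2

== LOOKUPS ==
["H2","H2","H0","H1","H0","H1","no-route","H3","H1","H3","H0","H2"]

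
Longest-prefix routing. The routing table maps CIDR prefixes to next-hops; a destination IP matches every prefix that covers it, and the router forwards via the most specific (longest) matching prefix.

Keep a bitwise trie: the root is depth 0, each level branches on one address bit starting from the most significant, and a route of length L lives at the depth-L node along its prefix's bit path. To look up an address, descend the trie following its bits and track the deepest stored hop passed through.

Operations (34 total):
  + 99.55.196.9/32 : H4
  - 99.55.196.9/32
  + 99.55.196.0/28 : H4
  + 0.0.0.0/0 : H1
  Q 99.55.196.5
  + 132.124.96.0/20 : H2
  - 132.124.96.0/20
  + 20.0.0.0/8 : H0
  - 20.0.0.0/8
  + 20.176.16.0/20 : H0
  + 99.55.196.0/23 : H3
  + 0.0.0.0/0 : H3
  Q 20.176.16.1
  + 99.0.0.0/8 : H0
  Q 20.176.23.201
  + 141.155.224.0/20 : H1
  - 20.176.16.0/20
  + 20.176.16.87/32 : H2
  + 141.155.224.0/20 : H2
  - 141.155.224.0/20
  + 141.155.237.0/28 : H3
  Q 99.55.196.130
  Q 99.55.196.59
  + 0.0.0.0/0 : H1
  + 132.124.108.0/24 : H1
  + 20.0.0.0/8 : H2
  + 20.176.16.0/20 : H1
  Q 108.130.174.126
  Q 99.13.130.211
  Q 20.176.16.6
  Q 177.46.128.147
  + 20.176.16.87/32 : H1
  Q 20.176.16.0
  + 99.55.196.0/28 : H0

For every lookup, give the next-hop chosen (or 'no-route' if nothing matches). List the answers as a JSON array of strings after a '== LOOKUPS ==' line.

Trace:
  add 99.55.196.9/32 -> H4 at depth 32
  del 99.55.196.9/32 (clear depth 32)
  add 99.55.196.0/28 -> H4 at depth 28
  add 0.0.0.0/0 -> H1 at depth 0
  Q 99.55.196.5: descend 0110001100110111110001000000 ; hops seen [H1,H4] ; pick H4
  add 132.124.96.0/20 -> H2 at depth 20
  del 132.124.96.0/20 (clear depth 20)
  add 20.0.0.0/8 -> H0 at depth 8
  del 20.0.0.0/8 (clear depth 8)
  add 20.176.16.0/20 -> H0 at depth 20
  add 99.55.196.0/23 -> H3 at depth 23
  add 0.0.0.0/0 -> H3 at depth 0
  Q 20.176.16.1: descend 00010100101100000001 ; hops seen [H3,H0] ; pick H0
  add 99.0.0.0/8 -> H0 at depth 8
  Q 20.176.23.201: descend 00010100101100000001 ; hops seen [H3,H0] ; pick H0
  add 141.155.224.0/20 -> H1 at depth 20
  del 20.176.16.0/20 (clear depth 20)
  add 20.176.16.87/32 -> H2 at depth 32
  add 141.155.224.0/20 -> H2 at depth 20
  del 141.155.224.0/20 (clear depth 20)
  add 141.155.237.0/28 -> H3 at depth 28
  Q 99.55.196.130: descend 011000110011011111000100 ; hops seen [H3,H0,H3] ; pick H3
  Q 99.55.196.59: descend 01100011001101111100010000 ; hops seen [H3,H0,H3] ; pick H3
  add 0.0.0.0/0 -> H1 at depth 0
  add 132.124.108.0/24 -> H1 at depth 24
  add 20.0.0.0/8 -> H2 at depth 8
  add 20.176.16.0/20 -> H1 at depth 20
  Q 108.130.174.126: descend 0110 ; hops seen [H1] ; pick H1
  Q 99.13.130.211: descend 0110001100 ; hops seen [H1,H0] ; pick H0
  Q 20.176.16.6: descend 0001010010110000000100000 ; hops seen [H1,H2,H1] ; pick H1
  Q 177.46.128.147: descend 10 ; hops seen [H1] ; pick H1
  add 20.176.16.87/32 -> H1 at depth 32
  Q 20.176.16.0: descend 0001010010110000000100000 ; hops seen [H1,H2,H1] ; pick H1
  add 99.55.196.0/28 -> H0 at depth 28

== LOOKUPS ==
["H4","H0","H0","H3","H3","H1","H0","H1","H1","H1"]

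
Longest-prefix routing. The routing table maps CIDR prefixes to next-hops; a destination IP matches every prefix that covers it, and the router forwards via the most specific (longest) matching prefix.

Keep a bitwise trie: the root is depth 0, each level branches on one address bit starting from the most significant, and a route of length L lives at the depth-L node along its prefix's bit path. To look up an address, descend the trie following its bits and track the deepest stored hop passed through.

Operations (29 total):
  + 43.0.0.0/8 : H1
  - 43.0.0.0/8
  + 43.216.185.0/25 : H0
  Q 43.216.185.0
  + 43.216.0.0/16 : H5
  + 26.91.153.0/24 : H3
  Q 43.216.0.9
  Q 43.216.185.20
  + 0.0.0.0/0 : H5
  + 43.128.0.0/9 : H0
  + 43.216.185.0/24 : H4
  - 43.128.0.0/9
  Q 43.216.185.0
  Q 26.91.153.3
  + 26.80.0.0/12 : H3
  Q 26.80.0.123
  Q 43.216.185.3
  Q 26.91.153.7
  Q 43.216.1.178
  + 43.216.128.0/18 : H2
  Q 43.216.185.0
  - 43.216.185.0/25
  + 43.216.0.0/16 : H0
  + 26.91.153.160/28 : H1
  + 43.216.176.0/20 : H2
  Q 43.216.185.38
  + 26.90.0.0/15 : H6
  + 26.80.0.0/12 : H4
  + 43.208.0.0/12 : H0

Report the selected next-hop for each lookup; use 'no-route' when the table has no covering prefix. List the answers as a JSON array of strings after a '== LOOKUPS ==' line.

Process each operation:
  add 43.0.0.0/8 -> H1 at depth 8
  - 43.0.0.0/8 clear@8
  add 43.216.185.0/25 -> H0 at depth 25
  lookup 43.216.185.0: bits 0010101111011000101110010 walk d0:-→d1:-→d2:-→d3:-→d4:-→d5:-→d6:-→d7:-→d8:-→d9:-→d10:-→d11:-→d12:-→d13:-→d14:-→d15:-→d16:-→d17:-→d18:-→d19:-→d20:-→d21:-→d22:-→d23:-→d24:-→d25:H0 -> H0
  add 43.216.0.0/16 -> H5 at depth 16
  add 26.91.153.0/24 -> H3 at depth 24
  lookup 43.216.0.9: bits 0010101111011000 walk d0:-→d1:-→d2:-→d3:-→d4:-→d5:-→d6:-→d7:-→d8:-→d9:-→d10:-→d11:-→d12:-→d13:-→d14:-→d15:-→d16:H5 -> H5
  lookup 43.216.185.20: bits 0010101111011000101110010 walk d0:-→d1:-→d2:-→d3:-→d4:-→d5:-→d6:-→d7:-→d8:-→d9:-→d10:-→d11:-→d12:-→d13:-→d14:-→d15:-→d16:H5→d17:-→d18:-→d19:-→d20:-→d21:-→d22:-→d23:-→d24:-→d25:H0 -> H0
  add 0.0.0.0/0 -> H5 at depth 0
  add 43.128.0.0/9 -> H0 at depth 9
  add 43.216.185.0/24 -> H4 at depth 24
  - 43.128.0.0/9 clear@9
  lookup 43.216.185.0: bits 0010101111011000101110010 walk d0:H5→d1:-→d2:-→d3:-→d4:-→d5:-→d6:-→d7:-→d8:-→d9:-→d10:-→d11:-→d12:-→d13:-→d14:-→d15:-→d16:H5→d17:-→d18:-→d19:-→d20:-→d21:-→d22:-→d23:-→d24:H4→d25:H0 -> H0
  lookup 26.91.153.3: bits 000110100101101110011001 walk d0:H5→d1:-→d2:-→d3:-→d4:-→d5:-→d6:-→d7:-→d8:-→d9:-→d10:-→d11:-→d12:-→d13:-→d14:-→d15:-→d16:-→d17:-→d18:-→d19:-→d20:-→d21:-→d22:-→d23:-→d24:H3 -> H3
  add 26.80.0.0/12 -> H3 at depth 12
  lookup 26.80.0.123: bits 000110100101 walk d0:H5→d1:-→d2:-→d3:-→d4:-→d5:-→d6:-→d7:-→d8:-→d9:-→d10:-→d11:-→d12:H3 -> H3
  lookup 43.216.185.3: bits 0010101111011000101110010 walk d0:H5→d1:-→d2:-→d3:-→d4:-→d5:-→d6:-→d7:-→d8:-→d9:-→d10:-→d11:-→d12:-→d13:-→d14:-→d15:-→d16:H5→d17:-→d18:-→d19:-→d20:-→d21:-→d22:-→d23:-→d24:H4→d25:H0 -> H0
  lookup 26.91.153.7: bits 000110100101101110011001 walk d0:H5→d1:-→d2:-→d3:-→d4:-→d5:-→d6:-→d7:-→d8:-→d9:-→d10:-→d11:-→d12:H3→d13:-→d14:-→d15:-→d16:-→d17:-→d18:-→d19:-→d20:-→d21:-→d22:-→d23:-→d24:H3 -> H3
  lookup 43.216.1.178: bits 0010101111011000 walk d0:H5→d1:-→d2:-→d3:-→d4:-→d5:-→d6:-→d7:-→d8:-→d9:-→d10:-→d11:-→d12:-→d13:-→d14:-→d15:-→d16:H5 -> H5
  add 43.216.128.0/18 -> H2 at depth 18
  lookup 43.216.185.0: bits 0010101111011000101110010 walk d0:H5→d1:-→d2:-→d3:-→d4:-→d5:-→d6:-→d7:-→d8:-→d9:-→d10:-→d11:-→d12:-→d13:-→d14:-→d15:-→d16:H5→d17:-→d18:H2→d19:-→d20:-→d21:-→d22:-→d23:-→d24:H4→d25:H0 -> H0
  - 43.216.185.0/25 clear@25
  add 43.216.0.0/16 -> H0 at depth 16
  add 26.91.153.160/28 -> H1 at depth 28
  add 43.216.176.0/20 -> H2 at depth 20
  lookup 43.216.185.38: bits 0010101111011000101110010 walk d0:H5→d1:-→d2:-→d3:-→d4:-→d5:-→d6:-→d7:-→d8:-→d9:-→d10:-→d11:-→d12:-→d13:-→d14:-→d15:-→d16:H0→d17:-→d18:H2→d19:-→d20:H2→d21:-→d22:-→d23:-→d24:H4→d25:- -> H4
  add 26.90.0.0/15 -> H6 at depth 15
  add 26.80.0.0/12 -> H4 at depth 12
  add 43.208.0.0/12 -> H0 at depth 12

== LOOKUPS ==
["H0","H5","H0","H0","H3","H3","H0","H3","H5","H0","H4"]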